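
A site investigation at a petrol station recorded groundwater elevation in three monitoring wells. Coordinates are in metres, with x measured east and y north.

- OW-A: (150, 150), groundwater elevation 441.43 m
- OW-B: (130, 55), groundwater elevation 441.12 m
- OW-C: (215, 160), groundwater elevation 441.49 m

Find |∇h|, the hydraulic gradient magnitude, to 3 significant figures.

0.00320

Differences from OW-A: to OW-B (Δx, Δy, Δh) = (-20, -95, -0.31); to OW-C = (65, 10, +0.06).
Solve a·Δx + b·Δy = Δh: det = (-20)·10 − 65·(-95) = 5975.
∂h/∂x = [(-0.31)·10 − (+0.06)·(-95)] / 5975 = +0.0004351
∂h/∂y = [(-20)·(+0.06) − 65·(-0.31)] / 5975 = +0.003172
|∇h| = √(0.0004351² + 0.003172²) = 0.003202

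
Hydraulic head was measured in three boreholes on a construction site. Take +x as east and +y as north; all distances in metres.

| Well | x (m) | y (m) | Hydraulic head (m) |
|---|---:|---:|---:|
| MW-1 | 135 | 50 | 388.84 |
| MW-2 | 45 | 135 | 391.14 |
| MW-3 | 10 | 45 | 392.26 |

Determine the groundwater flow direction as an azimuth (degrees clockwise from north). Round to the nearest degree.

Taking MW-1 as reference: MW-2−MW-1 = (-90, 85, +2.30); MW-3−MW-1 = (-125, -5, +3.42).
Determinant of the coordinate differences = (-90)·(-5) − (-125)·85 = 11075.
∂h/∂x = [(+2.30)·(-5) − (+3.42)·85] / 11075 = -0.02729
∂h/∂y = [(-90)·(+3.42) − (-125)·(+2.30)] / 11075 = -0.001833
Flow direction (−∇h) has components (+0.02729 E, +0.001833 N).
Azimuth = atan2(E, N) = atan2(+0.02729, +0.001833) = 86.2° ≈ 086°.

086°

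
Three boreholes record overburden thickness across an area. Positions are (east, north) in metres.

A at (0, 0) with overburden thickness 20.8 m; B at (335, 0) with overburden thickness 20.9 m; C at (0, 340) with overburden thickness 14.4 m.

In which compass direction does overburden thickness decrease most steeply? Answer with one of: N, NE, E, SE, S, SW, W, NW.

N

∂d/∂x = (20.9 − 20.8) / (335 − 0) = +0.0002985
∂d/∂y = (14.4 − 20.8) / (340 − 0) = -0.01882
Steepest decrease is along −∇f = (-0.0002985 E, +0.01882 N) → north.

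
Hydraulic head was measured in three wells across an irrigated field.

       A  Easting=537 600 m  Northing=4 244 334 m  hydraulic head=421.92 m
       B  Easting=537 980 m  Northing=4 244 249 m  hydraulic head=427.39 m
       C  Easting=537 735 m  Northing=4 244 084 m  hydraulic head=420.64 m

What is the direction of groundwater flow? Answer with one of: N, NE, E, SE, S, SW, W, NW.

SW

Taking A as reference: B−A = (380, -85, +5.47); C−A = (135, -250, -1.28).
Solve a·Δx + b·Δy = Δh: det = 380·(-250) − 135·(-85) = -83525.
∂h/∂x = [(+5.47)·(-250) − (-1.28)·(-85)] / -83525 = +0.01767
∂h/∂y = [380·(-1.28) − 135·(+5.47)] / -83525 = +0.01466
Flow = −∇h = (-0.01767 east, -0.01466 north), which points southwest.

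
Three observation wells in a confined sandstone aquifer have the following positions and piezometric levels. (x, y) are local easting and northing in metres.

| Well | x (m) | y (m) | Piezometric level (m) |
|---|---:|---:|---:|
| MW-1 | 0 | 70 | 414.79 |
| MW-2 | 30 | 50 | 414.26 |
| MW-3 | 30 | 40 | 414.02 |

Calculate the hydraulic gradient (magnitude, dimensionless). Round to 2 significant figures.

Three-point gradient (reference MW-1): Δ to MW-2 = (30, -20, -0.53), Δ to MW-3 = (30, -30, -0.77).
∂h/∂x = -0.001667, ∂h/∂y = +0.02400 (det = -300).
|∇h| = √(-0.001667² + 0.02400²) = 0.02406

0.024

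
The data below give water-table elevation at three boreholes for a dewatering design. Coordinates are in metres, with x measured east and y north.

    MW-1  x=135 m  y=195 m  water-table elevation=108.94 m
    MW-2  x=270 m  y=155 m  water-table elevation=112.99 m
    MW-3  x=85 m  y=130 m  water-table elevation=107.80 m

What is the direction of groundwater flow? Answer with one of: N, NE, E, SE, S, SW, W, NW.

W

With h = a·x + b·y + c and MW-1 as origin, the differences give:
  135·a + (-40)·b = +4.05
  (-50)·a + (-65)·b = -1.14
Eliminate b (×(-65) and ×(-40), subtract): -10775·a = -308.850 → a = ∂h/∂x = +0.02866
Back-substitute: b = ∂h/∂y = -0.004510.
Flow = −∇h = (-0.02866 east, +0.004510 north), which points west.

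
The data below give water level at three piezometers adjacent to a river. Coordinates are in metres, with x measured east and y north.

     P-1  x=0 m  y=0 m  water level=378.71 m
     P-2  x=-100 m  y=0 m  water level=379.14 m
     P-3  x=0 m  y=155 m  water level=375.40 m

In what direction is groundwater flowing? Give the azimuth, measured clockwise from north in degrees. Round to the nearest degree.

∂h/∂x = (379.14 − 378.71) / (-100 − 0) = -0.004300
∂h/∂y = (375.40 − 378.71) / (155 − 0) = -0.02135
Flow direction (−∇h) has components (+0.004300 E, +0.02135 N).
Azimuth = atan2(E, N) = atan2(+0.004300, +0.02135) = 11.4° ≈ 011°.

011°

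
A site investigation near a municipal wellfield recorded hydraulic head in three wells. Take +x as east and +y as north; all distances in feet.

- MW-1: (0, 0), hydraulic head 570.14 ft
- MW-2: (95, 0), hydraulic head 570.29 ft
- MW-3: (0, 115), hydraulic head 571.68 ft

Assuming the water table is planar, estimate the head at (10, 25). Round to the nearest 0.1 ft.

570.5 ft

∂h/∂x = (570.29 − 570.14) / (95 − 0) = +0.001579
∂h/∂y = (571.68 − 570.14) / (115 − 0) = +0.01339
h(10, 25) = 570.14 + (+0.001579)·(10) + (+0.01339)·(25) = 570.14 +0.016 +0.335 = 570.491 ft.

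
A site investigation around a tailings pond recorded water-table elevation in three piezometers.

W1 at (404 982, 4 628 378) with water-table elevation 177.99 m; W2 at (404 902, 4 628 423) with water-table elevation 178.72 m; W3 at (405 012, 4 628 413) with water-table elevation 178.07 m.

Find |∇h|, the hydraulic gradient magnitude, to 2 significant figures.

Differences from W1: to W2 (Δx, Δy, Δh) = (-80, 45, +0.73); to W3 = (30, 35, +0.08).
Solve a·Δx + b·Δy = Δh: det = (-80)·35 − 30·45 = -4150.
∂h/∂x = [(+0.73)·35 − (+0.08)·45] / -4150 = -0.005289
∂h/∂y = [(-80)·(+0.08) − 30·(+0.73)] / -4150 = +0.006819
|∇h| = √(-0.005289² + 0.006819²) = 0.00863

0.0086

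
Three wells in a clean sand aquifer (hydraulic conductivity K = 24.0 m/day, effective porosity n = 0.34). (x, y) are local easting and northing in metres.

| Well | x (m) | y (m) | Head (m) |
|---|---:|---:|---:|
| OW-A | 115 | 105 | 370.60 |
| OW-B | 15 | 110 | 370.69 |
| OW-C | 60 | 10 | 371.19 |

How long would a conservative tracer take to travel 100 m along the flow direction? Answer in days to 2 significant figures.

250 days

Taking OW-A as reference: OW-B−OW-A = (-100, 5, +0.09); OW-C−OW-A = (-55, -95, +0.59).
Solve a·Δx + b·Δy = Δh: det = (-100)·(-95) − (-55)·5 = 9775.
∂h/∂x = [(+0.09)·(-95) − (+0.59)·5] / 9775 = -0.001176
∂h/∂y = [(-100)·(+0.59) − (-55)·(+0.09)] / 9775 = -0.005529
|∇h| = √(-0.001176² + -0.005529²) = 0.005653
Seepage velocity v = K·i/n = 24.0 × 0.005653 / 0.34 = 0.399 m/day.
t = 100 / 0.399 = 250.6 days.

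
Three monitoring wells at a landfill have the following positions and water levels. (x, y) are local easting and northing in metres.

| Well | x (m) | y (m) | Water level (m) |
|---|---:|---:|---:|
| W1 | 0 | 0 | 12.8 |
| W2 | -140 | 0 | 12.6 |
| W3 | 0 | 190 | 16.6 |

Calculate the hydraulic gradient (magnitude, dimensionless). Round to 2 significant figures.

0.020

∂h/∂x = (12.6 − 12.8) / (-140 − 0) = +0.001429
∂h/∂y = (16.6 − 12.8) / (190 − 0) = +0.02000
|∇h| = √(0.001429² + 0.02000²) = 0.02005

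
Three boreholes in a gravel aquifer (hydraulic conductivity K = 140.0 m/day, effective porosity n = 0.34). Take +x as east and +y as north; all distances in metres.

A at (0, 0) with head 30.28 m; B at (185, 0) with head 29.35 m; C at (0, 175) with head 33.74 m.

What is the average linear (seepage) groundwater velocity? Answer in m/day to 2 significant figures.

∂h/∂x = (29.35 − 30.28) / (185 − 0) = -0.005027
∂h/∂y = (33.74 − 30.28) / (175 − 0) = +0.01977
|∇h| = √(-0.005027² + 0.01977²) = 0.0204
Seepage velocity v = K·i/n = 140.0 × 0.0204 / 0.34 = 8.4 m/day.

8.4 m/day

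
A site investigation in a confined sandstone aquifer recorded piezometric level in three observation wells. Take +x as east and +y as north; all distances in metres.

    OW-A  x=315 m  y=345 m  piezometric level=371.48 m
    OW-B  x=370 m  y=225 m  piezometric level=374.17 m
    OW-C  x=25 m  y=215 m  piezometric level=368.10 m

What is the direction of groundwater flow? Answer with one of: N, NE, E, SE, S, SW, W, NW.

NW

With h = a·x + b·y + c and OW-A as origin, the differences give:
  55·a + (-120)·b = +2.69
  (-290)·a + (-130)·b = -3.38
Eliminate b (×(-130) and ×(-120), subtract): -41950·a = -755.300 → a = ∂h/∂x = +0.01800
Back-substitute: b = ∂h/∂y = -0.01416.
Flow = −∇h = (-0.01800 east, +0.01416 north), which points northwest.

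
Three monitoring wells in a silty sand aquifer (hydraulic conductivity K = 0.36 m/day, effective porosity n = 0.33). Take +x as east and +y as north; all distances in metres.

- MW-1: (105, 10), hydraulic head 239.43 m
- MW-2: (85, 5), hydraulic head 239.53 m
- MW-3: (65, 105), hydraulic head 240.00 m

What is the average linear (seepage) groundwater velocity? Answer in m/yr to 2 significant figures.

2.7 m/yr

With h = a·x + b·y + c and MW-1 as origin, the differences give:
  (-20)·a + (-5)·b = +0.10
  (-40)·a + 95·b = +0.57
Eliminate b (×95 and ×(-5), subtract): -2100·a = 12.350 → a = ∂h/∂x = -0.005881
Back-substitute: b = ∂h/∂y = +0.003524.
|∇h| = √(-0.005881² + 0.003524²) = 0.006856
Seepage velocity v = K·i/n = 0.36 × 0.006856 / 0.33 = 0.007479 m/day = 2.732 m/yr.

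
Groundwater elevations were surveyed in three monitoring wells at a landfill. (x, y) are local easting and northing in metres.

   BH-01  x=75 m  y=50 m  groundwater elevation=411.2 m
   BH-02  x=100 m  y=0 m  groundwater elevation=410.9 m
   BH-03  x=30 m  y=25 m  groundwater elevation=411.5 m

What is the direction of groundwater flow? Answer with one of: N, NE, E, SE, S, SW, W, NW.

E

Taking BH-01 as reference: BH-02−BH-01 = (25, -50, -0.3); BH-03−BH-01 = (-45, -25, +0.3).
Determinant of the coordinate differences = 25·(-25) − (-45)·(-50) = -2875.
∂h/∂x = [(-0.3)·(-25) − (+0.3)·(-50)] / -2875 = -0.007826
∂h/∂y = [25·(+0.3) − (-45)·(-0.3)] / -2875 = +0.002087
Flow = −∇h = (+0.007826 east, -0.002087 north), which points east.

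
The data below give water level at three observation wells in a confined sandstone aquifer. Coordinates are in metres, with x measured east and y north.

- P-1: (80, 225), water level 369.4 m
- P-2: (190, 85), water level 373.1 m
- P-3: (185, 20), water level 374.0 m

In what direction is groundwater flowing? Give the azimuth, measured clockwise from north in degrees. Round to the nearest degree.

Taking P-1 as reference: P-2−P-1 = (110, -140, +3.7); P-3−P-1 = (105, -205, +4.6).
Solve a·Δx + b·Δy = Δh: det = 110·(-205) − 105·(-140) = -7850.
∂h/∂x = [(+3.7)·(-205) − (+4.6)·(-140)] / -7850 = +0.01459
∂h/∂y = [110·(+4.6) − 105·(+3.7)] / -7850 = -0.01497
Flow direction (−∇h) has components (-0.01459 E, +0.01497 N).
Azimuth = atan2(E, N) = atan2(-0.01459, +0.01497) = 315.7° ≈ 316°.

316°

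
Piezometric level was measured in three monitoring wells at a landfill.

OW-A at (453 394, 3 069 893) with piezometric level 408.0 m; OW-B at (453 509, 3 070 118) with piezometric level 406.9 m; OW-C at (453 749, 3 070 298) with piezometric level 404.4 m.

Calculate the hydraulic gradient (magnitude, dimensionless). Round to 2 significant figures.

Differences from OW-A: to OW-B (Δx, Δy, Δh) = (115, 225, -1.1); to OW-C = (355, 405, -3.6).
Solve a·Δx + b·Δy = Δh: det = 115·405 − 355·225 = -33300.
∂h/∂x = [(-1.1)·405 − (-3.6)·225] / -33300 = -0.01095
∂h/∂y = [115·(-3.6) − 355·(-1.1)] / -33300 = +0.0007057
|∇h| = √(-0.01095² + 0.0007057²) = 0.01097

0.011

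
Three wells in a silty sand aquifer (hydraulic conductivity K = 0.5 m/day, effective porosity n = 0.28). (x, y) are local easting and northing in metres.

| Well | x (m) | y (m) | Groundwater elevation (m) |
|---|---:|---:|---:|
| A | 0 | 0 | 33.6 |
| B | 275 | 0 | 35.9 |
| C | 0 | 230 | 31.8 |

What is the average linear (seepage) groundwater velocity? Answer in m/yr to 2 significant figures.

7.5 m/yr

∂h/∂x = (35.9 − 33.6) / (275 − 0) = +0.008364
∂h/∂y = (31.8 − 33.6) / (230 − 0) = -0.007826
|∇h| = √(0.008364² + -0.007826²) = 0.01145
Seepage velocity v = K·i/n = 0.5 × 0.01145 / 0.28 = 0.02045 m/day = 7.469 m/yr.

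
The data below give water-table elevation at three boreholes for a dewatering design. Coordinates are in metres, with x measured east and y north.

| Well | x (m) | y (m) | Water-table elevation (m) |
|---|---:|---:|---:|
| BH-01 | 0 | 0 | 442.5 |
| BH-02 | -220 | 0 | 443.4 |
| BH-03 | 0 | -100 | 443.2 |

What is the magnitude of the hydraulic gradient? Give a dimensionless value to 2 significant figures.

∂h/∂x = (443.4 − 442.5) / (-220 − 0) = -0.004091
∂h/∂y = (443.2 − 442.5) / (-100 − 0) = -0.007000
|∇h| = √(-0.004091² + -0.007000²) = 0.008108

0.0081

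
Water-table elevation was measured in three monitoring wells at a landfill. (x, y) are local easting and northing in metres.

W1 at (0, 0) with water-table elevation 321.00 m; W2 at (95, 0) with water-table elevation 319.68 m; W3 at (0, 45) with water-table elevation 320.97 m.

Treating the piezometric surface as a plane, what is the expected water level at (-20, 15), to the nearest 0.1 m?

∂h/∂x = (319.68 − 321.00) / (95 − 0) = -0.01389
∂h/∂y = (320.97 − 321.00) / (45 − 0) = -0.0006667
h(-20, 15) = 321.00 + (-0.01389)·(-20) + (-0.0006667)·(15) = 321.00 +0.278 -0.010 = 321.268 m.

321.3 m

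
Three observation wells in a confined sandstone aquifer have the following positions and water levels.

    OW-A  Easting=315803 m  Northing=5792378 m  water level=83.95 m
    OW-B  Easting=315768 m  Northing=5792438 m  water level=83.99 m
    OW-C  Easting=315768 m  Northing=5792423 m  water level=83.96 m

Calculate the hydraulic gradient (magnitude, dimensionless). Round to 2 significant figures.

0.0030

Differences from OW-A: to OW-B (Δx, Δy, Δh) = (-35, 60, +0.04); to OW-C = (-35, 45, +0.01).
Determinant of the coordinate differences = (-35)·45 − (-35)·60 = 525.
∂h/∂x = [(+0.04)·45 − (+0.01)·60] / 525 = +0.002286
∂h/∂y = [(-35)·(+0.01) − (-35)·(+0.04)] / 525 = +0.002000
|∇h| = √(0.002286² + 0.002000²) = 0.003037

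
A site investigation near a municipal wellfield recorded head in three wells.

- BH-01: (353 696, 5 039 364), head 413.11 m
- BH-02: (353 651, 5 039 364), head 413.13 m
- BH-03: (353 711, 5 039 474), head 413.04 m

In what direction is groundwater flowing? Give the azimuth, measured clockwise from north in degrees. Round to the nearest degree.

038°

With h = a·x + b·y + c and BH-01 as origin, the differences give:
  (-45)·a + 0·b = +0.02
  15·a + 110·b = -0.07
Eliminate b (×110 and ×0, subtract): -4950·a = 2.200 → a = ∂h/∂x = -0.0004444
Back-substitute: b = ∂h/∂y = -0.0005758.
Flow direction (−∇h) has components (+0.0004444 E, +0.0005758 N).
Azimuth = atan2(E, N) = atan2(+0.0004444, +0.0005758) = 37.7° ≈ 038°.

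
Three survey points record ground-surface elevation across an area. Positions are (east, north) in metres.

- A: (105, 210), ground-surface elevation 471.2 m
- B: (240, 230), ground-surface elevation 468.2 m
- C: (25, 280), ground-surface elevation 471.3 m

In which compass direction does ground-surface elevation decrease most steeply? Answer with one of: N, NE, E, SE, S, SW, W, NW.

NE

With z = a·x + b·y + c and A as origin, the differences give:
  135·a + 20·b = -3.0
  (-80)·a + 70·b = +0.1
Eliminate b (×70 and ×20, subtract): 11050·a = -212.00 → a = ∂z/∂x = -0.01919
Back-substitute: b = ∂z/∂y = -0.02050.
Steepest decrease is along −∇f = (+0.01919 E, +0.02050 N) → northeast.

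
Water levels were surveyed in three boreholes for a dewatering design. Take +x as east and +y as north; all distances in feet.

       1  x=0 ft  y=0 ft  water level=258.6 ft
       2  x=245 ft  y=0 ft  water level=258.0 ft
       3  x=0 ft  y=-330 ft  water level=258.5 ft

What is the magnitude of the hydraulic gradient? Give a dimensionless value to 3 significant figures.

0.00247

∂h/∂x = (258.0 − 258.6) / (245 − 0) = -0.002449
∂h/∂y = (258.5 − 258.6) / (-330 − 0) = +0.0003030
|∇h| = √(-0.002449² + 0.0003030²) = 0.002468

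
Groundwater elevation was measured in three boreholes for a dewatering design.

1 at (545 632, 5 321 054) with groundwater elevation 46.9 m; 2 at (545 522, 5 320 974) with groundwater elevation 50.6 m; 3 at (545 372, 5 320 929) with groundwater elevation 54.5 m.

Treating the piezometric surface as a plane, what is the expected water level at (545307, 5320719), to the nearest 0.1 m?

59.6 m

With h = a·x + b·y + c and 1 as origin, the differences give:
  (-110)·a + (-80)·b = +3.7
  (-260)·a + (-125)·b = +7.6
Eliminate b (×(-125) and ×(-80), subtract): -7050·a = 145.50 → a = ∂h/∂x = -0.02064
Back-substitute: b = ∂h/∂y = -0.01787.
h(545307, 5320719) = 46.9 + (-0.02064)·(-325) + (-0.01787)·(-335) = 46.9 +6.707 +5.987 = 59.595 m.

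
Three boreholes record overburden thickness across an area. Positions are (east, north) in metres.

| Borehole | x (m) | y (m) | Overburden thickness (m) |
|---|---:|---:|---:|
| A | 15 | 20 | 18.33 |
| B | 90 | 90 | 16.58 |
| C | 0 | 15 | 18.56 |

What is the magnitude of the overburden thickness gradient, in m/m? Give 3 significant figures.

0.0172 m/m

With d = a·x + b·y + c and A as origin, the differences give:
  75·a + 70·b = -1.75
  (-15)·a + (-5)·b = +0.23
Eliminate b (×(-5) and ×70, subtract): 675·a = -7.350 → a = ∂d/∂x = -0.01089
Back-substitute: b = ∂d/∂y = -0.01333.
|∇f| = √(-0.01089² + -0.01333²) = 0.01721 m/m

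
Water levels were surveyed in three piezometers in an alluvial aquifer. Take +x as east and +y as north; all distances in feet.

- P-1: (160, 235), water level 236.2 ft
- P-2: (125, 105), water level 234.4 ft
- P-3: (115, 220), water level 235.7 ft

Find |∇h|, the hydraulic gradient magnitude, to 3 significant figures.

Taking P-1 as reference: P-2−P-1 = (-35, -130, -1.8); P-3−P-1 = (-45, -15, -0.5).
Solve a·Δx + b·Δy = Δh: det = (-35)·(-15) − (-45)·(-130) = -5325.
∂h/∂x = [(-1.8)·(-15) − (-0.5)·(-130)] / -5325 = +0.007136
∂h/∂y = [(-35)·(-0.5) − (-45)·(-1.8)] / -5325 = +0.01192
|∇h| = √(0.007136² + 0.01192²) = 0.01389

0.0139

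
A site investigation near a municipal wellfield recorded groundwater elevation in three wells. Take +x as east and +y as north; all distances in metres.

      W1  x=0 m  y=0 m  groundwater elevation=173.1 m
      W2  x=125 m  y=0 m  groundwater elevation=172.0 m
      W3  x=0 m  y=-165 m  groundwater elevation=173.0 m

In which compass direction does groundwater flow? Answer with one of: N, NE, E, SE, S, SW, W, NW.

E

∂h/∂x = (172.0 − 173.1) / (125 − 0) = -0.008800
∂h/∂y = (173.0 − 173.1) / (-165 − 0) = +0.0006061
Flow = −∇h = (+0.008800 east, -0.0006061 north), which points east.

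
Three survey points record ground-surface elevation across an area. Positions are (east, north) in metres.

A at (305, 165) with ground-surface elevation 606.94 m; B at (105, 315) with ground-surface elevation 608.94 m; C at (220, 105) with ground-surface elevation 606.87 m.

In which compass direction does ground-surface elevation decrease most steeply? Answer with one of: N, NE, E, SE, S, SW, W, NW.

With z = a·x + b·y + c and A as origin, the differences give:
  (-200)·a + 150·b = +2.00
  (-85)·a + (-60)·b = -0.07
Eliminate b (×(-60) and ×150, subtract): 24750·a = -109.500 → a = ∂z/∂x = -0.004424
Back-substitute: b = ∂z/∂y = +0.007434.
Steepest decrease is along −∇f = (+0.004424 E, -0.007434 N) → southeast.

SE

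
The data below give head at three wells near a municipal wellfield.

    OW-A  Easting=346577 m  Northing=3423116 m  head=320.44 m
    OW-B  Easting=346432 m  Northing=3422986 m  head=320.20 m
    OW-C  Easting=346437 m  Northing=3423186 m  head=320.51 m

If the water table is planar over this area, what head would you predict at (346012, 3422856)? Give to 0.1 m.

319.9 m

Taking OW-A as reference: OW-B−OW-A = (-145, -130, -0.24); OW-C−OW-A = (-140, 70, +0.07).
Solve a·Δx + b·Δy = Δh: det = (-145)·70 − (-140)·(-130) = -28350.
∂h/∂x = [(-0.24)·70 − (+0.07)·(-130)] / -28350 = +0.0002716
∂h/∂y = [(-145)·(+0.07) − (-140)·(-0.24)] / -28350 = +0.001543
h(346012, 3422856) = 320.44 + (+0.0002716)·(-565) + (+0.001543)·(-260) = 320.44 -0.153 -0.401 = 319.885 m.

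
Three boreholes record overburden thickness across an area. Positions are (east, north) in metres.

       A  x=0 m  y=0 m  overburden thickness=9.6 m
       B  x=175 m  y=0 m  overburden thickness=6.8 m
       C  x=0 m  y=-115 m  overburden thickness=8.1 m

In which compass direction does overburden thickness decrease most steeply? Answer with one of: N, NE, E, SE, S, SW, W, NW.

∂d/∂x = (6.8 − 9.6) / (175 − 0) = -0.01600
∂d/∂y = (8.1 − 9.6) / (-115 − 0) = +0.01304
Steepest decrease is along −∇f = (+0.01600 E, -0.01304 N) → southeast.

SE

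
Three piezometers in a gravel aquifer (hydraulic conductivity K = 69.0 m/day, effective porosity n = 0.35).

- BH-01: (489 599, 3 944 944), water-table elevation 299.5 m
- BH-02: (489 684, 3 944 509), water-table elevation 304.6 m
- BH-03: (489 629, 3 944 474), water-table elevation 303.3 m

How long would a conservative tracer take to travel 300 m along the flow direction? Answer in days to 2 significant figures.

54 days

With h = a·x + b·y + c and BH-01 as origin, the differences give:
  85·a + (-435)·b = +5.1
  30·a + (-470)·b = +3.8
Eliminate b (×(-470) and ×(-435), subtract): -26900·a = -744.00 → a = ∂h/∂x = +0.02766
Back-substitute: b = ∂h/∂y = -0.006320.
|∇h| = √(0.02766² + -0.006320²) = 0.02837
Seepage velocity v = K·i/n = 69.0 × 0.02837 / 0.35 = 5.593 m/day.
t = 300 / 5.593 = 53.64 days.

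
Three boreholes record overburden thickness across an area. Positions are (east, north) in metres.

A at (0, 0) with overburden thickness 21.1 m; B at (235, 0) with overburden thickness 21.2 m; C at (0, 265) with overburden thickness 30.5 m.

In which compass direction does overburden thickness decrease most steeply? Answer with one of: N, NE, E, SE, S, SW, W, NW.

∂d/∂x = (21.2 − 21.1) / (235 − 0) = +0.0004255
∂d/∂y = (30.5 − 21.1) / (265 − 0) = +0.03547
Steepest decrease is along −∇f = (-0.0004255 E, -0.03547 N) → south.

S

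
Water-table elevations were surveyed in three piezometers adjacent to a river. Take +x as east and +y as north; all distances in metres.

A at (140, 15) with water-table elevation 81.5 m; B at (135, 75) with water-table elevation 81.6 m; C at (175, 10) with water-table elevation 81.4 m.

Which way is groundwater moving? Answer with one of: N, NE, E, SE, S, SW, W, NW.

SE

With h = a·x + b·y + c and A as origin, the differences give:
  (-5)·a + 60·b = +0.1
  35·a + (-5)·b = -0.1
Eliminate b (×(-5) and ×60, subtract): -2075·a = 5.50 → a = ∂h/∂x = -0.002651
Back-substitute: b = ∂h/∂y = +0.001446.
Flow = −∇h = (+0.002651 east, -0.001446 north), which points southeast.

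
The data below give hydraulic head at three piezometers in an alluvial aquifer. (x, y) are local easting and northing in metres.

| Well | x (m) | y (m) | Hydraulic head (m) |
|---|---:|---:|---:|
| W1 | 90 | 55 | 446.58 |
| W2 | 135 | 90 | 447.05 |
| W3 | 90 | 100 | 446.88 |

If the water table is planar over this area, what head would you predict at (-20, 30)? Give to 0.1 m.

445.8 m

Differences from W1: to W2 (Δx, Δy, Δh) = (45, 35, +0.47); to W3 = (0, 45, +0.30).
Solve a·Δx + b·Δy = Δh: det = 45·45 − 0·35 = 2025.
∂h/∂x = [(+0.47)·45 − (+0.30)·35] / 2025 = +0.005259
∂h/∂y = [45·(+0.30) − 0·(+0.47)] / 2025 = +0.006667
h(-20, 30) = 446.58 + (+0.005259)·(-110) + (+0.006667)·(-25) = 446.58 -0.579 -0.167 = 445.835 m.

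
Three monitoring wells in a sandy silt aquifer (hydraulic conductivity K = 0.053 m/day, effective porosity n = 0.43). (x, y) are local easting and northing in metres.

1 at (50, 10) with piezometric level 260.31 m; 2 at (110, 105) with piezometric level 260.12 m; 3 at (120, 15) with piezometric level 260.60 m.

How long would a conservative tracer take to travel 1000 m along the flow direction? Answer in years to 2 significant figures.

3400 years

With h = a·x + b·y + c and 1 as origin, the differences give:
  60·a + 95·b = -0.19
  70·a + 5·b = +0.29
Eliminate b (×5 and ×95, subtract): -6350·a = -28.500 → a = ∂h/∂x = +0.004488
Back-substitute: b = ∂h/∂y = -0.004835.
|∇h| = √(0.004488² + -0.004835²) = 0.006597
Seepage velocity v = K·i/n = 0.053 × 0.006597 / 0.43 = 0.0008131 m/day.
t = 1000 / 0.0008131 = 1.23e+06 days = 3.37e+03 years.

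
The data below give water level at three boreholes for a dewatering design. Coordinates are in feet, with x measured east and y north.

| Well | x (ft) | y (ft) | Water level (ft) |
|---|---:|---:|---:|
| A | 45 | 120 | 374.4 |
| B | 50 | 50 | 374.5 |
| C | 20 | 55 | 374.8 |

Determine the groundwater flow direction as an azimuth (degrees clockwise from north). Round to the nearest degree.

Taking A as reference: B−A = (5, -70, +0.1); C−A = (-25, -65, +0.4).
Solve a·Δx + b·Δy = Δh: det = 5·(-65) − (-25)·(-70) = -2075.
∂h/∂x = [(+0.1)·(-65) − (+0.4)·(-70)] / -2075 = -0.01036
∂h/∂y = [5·(+0.4) − (-25)·(+0.1)] / -2075 = -0.002169
Flow direction (−∇h) has components (+0.01036 E, +0.002169 N).
Azimuth = atan2(E, N) = atan2(+0.01036, +0.002169) = 78.2° ≈ 078°.

078°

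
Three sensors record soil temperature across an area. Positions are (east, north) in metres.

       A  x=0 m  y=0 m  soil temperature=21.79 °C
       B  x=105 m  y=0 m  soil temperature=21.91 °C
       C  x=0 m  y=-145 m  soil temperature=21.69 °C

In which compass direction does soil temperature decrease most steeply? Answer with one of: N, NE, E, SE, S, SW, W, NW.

SW

∂T/∂x = (21.91 − 21.79) / (105 − 0) = +0.001143
∂T/∂y = (21.69 − 21.79) / (-145 − 0) = +0.0006897
Steepest decrease is along −∇f = (-0.001143 E, -0.0006897 N) → southwest.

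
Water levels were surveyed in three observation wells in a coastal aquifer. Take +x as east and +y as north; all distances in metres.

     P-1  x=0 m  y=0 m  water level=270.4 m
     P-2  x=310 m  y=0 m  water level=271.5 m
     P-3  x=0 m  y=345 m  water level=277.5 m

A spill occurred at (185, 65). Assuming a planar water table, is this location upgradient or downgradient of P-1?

∂h/∂x = (271.5 − 270.4) / (310 − 0) = +0.003548
∂h/∂y = (277.5 − 270.4) / (345 − 0) = +0.02058
Head at (185, 65) = 270.4 + (+0.003548)·(185) + (+0.02058)·(65) = 272.39 m.
That is higher than the 270.4 m at P-1, so the point is upgradient.

upgradient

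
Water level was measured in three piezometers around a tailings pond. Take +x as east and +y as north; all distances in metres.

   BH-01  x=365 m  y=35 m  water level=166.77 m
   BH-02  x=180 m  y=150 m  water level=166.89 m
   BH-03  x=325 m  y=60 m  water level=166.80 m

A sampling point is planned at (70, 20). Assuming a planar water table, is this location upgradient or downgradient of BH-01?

downgradient

Differences from BH-01: to BH-02 (Δx, Δy, Δh) = (-185, 115, +0.12); to BH-03 = (-40, 25, +0.03).
Solve a·Δx + b·Δy = Δh: det = (-185)·25 − (-40)·115 = -25.
∂h/∂x = [(+0.12)·25 − (+0.03)·115] / -25 = +0.01800
∂h/∂y = [(-185)·(+0.03) − (-40)·(+0.12)] / -25 = +0.03000
Head at (70, 20) = 166.77 + (+0.01800)·(-295) + (+0.03000)·(-15) = 161.01 m.
That is lower than the 166.77 m at BH-01, so the point is downgradient.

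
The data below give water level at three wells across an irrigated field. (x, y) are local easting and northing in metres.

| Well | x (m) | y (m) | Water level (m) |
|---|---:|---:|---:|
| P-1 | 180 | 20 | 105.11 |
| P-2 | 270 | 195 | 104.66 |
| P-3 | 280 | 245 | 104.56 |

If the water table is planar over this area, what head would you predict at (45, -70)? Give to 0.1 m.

105.5 m

Taking P-1 as reference: P-2−P-1 = (90, 175, -0.45); P-3−P-1 = (100, 225, -0.55).
Determinant of the coordinate differences = 90·225 − 100·175 = 2750.
∂h/∂x = [(-0.45)·225 − (-0.55)·175] / 2750 = -0.001818
∂h/∂y = [90·(-0.55) − 100·(-0.45)] / 2750 = -0.001636
h(45, -70) = 105.11 + (-0.001818)·(-135) + (-0.001636)·(-90) = 105.11 +0.245 +0.147 = 105.503 m.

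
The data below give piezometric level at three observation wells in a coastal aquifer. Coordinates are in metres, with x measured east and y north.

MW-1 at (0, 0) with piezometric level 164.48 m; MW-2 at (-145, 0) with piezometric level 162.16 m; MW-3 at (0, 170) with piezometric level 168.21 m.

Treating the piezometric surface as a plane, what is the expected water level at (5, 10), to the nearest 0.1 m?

∂h/∂x = (162.16 − 164.48) / (-145 − 0) = +0.01600
∂h/∂y = (168.21 − 164.48) / (170 − 0) = +0.02194
h(5, 10) = 164.48 + (+0.01600)·(5) + (+0.02194)·(10) = 164.48 +0.080 +0.219 = 164.779 m.

164.8 m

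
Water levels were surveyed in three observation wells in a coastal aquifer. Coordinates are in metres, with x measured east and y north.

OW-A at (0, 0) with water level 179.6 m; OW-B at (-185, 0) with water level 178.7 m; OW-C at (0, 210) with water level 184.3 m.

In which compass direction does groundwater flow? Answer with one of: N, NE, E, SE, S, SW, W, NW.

S

∂h/∂x = (178.7 − 179.6) / (-185 − 0) = +0.004865
∂h/∂y = (184.3 − 179.6) / (210 − 0) = +0.02238
Flow = −∇h = (-0.004865 east, -0.02238 north), which points south.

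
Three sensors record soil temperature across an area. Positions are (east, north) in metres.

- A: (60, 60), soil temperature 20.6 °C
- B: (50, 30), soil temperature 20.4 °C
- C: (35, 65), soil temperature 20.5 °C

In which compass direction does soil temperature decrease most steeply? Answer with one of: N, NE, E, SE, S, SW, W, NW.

SW

Taking A as reference: B−A = (-10, -30, -0.2); C−A = (-25, 5, -0.1).
Solve a·Δx + b·Δy = ΔT: det = (-10)·5 − (-25)·(-30) = -800.
∂T/∂x = [(-0.2)·5 − (-0.1)·(-30)] / -800 = +0.005000
∂T/∂y = [(-10)·(-0.1) − (-25)·(-0.2)] / -800 = +0.005000
Steepest decrease is along −∇f = (-0.005000 E, -0.005000 N) → southwest.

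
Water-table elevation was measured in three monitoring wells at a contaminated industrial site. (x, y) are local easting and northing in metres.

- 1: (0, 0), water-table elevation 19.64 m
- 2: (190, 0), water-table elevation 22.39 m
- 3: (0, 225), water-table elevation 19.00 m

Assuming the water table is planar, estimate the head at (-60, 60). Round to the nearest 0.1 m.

∂h/∂x = (22.39 − 19.64) / (190 − 0) = +0.01447
∂h/∂y = (19.00 − 19.64) / (225 − 0) = -0.002844
h(-60, 60) = 19.64 + (+0.01447)·(-60) + (-0.002844)·(60) = 19.64 -0.868 -0.171 = 18.601 m.

18.6 m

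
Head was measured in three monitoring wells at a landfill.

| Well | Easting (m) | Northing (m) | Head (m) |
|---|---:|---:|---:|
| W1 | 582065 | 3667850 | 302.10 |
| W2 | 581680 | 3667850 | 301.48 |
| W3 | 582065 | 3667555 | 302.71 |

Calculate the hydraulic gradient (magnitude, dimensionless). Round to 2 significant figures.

∂h/∂x = (301.48 − 302.10) / (581680 − 582065) = +0.001610
∂h/∂y = (302.71 − 302.10) / (3667555 − 3667850) = -0.002068
|∇h| = √(0.001610² + -0.002068²) = 0.002621

0.0026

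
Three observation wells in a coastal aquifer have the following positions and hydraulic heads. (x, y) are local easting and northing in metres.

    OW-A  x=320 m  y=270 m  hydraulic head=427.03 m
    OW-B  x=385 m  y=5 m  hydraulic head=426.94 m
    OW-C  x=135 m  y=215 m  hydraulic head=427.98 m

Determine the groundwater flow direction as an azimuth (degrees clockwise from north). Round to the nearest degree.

080°

Differences from OW-A: to OW-B (Δx, Δy, Δh) = (65, -265, -0.09); to OW-C = (-185, -55, +0.95).
Determinant of the coordinate differences = 65·(-55) − (-185)·(-265) = -52600.
∂h/∂x = [(-0.09)·(-55) − (+0.95)·(-265)] / -52600 = -0.004880
∂h/∂y = [65·(+0.95) − (-185)·(-0.09)] / -52600 = -0.0008574
Flow direction (−∇h) has components (+0.004880 E, +0.0008574 N).
Azimuth = atan2(E, N) = atan2(+0.004880, +0.0008574) = 80.0° ≈ 080°.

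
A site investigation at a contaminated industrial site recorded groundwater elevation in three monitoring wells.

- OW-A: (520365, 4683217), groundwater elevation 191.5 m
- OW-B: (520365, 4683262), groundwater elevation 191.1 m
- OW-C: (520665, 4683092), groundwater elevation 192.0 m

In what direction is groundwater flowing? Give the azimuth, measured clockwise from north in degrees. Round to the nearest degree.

013°

Taking OW-A as reference: OW-B−OW-A = (0, 45, -0.4); OW-C−OW-A = (300, -125, +0.5).
Solve a·Δx + b·Δy = Δh: det = 0·(-125) − 300·45 = -13500.
∂h/∂x = [(-0.4)·(-125) − (+0.5)·45] / -13500 = -0.002037
∂h/∂y = [0·(+0.5) − 300·(-0.4)] / -13500 = -0.008889
Flow direction (−∇h) has components (+0.002037 E, +0.008889 N).
Azimuth = atan2(E, N) = atan2(+0.002037, +0.008889) = 12.9° ≈ 013°.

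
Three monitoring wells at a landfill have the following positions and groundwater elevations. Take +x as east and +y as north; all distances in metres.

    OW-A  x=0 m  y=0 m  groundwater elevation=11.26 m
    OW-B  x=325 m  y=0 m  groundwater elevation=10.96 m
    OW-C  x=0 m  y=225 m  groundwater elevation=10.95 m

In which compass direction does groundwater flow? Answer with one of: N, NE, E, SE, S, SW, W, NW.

NE

∂h/∂x = (10.96 − 11.26) / (325 − 0) = -0.0009231
∂h/∂y = (10.95 − 11.26) / (225 − 0) = -0.001378
Flow = −∇h = (+0.0009231 east, +0.001378 north), which points northeast.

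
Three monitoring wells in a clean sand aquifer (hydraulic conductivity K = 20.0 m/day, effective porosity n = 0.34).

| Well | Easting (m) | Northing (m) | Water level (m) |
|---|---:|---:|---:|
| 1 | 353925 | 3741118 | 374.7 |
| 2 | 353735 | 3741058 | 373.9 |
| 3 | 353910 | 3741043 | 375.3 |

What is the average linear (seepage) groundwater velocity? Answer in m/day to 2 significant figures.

With h = a·x + b·y + c and 1 as origin, the differences give:
  (-190)·a + (-60)·b = -0.8
  (-15)·a + (-75)·b = +0.6
Eliminate b (×(-75) and ×(-60), subtract): 13350·a = 96.00 → a = ∂h/∂x = +0.007191
Back-substitute: b = ∂h/∂y = -0.009438.
|∇h| = √(0.007191² + -0.009438²) = 0.01187
Seepage velocity v = K·i/n = 20.0 × 0.01187 / 0.34 = 0.6982 m/day.

0.70 m/day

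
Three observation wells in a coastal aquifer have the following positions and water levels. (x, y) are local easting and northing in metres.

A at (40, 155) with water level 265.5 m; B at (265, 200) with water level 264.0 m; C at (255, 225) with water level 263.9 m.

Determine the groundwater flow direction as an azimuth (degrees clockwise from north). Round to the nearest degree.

With h = a·x + b·y + c and A as origin, the differences give:
  225·a + 45·b = -1.5
  215·a + 70·b = -1.6
Eliminate b (×70 and ×45, subtract): 6075·a = -33.00 → a = ∂h/∂x = -0.005432
Back-substitute: b = ∂h/∂y = -0.006173.
Flow direction (−∇h) has components (+0.005432 E, +0.006173 N).
Azimuth = atan2(E, N) = atan2(+0.005432, +0.006173) = 41.3° ≈ 041°.

041°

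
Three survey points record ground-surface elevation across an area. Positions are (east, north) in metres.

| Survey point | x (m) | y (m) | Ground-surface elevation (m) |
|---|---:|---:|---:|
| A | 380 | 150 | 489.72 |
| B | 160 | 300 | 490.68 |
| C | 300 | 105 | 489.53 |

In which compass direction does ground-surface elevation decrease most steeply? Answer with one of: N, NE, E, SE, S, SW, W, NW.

S

Differences from A: to B (Δx, Δy, Δh) = (-220, 150, +0.96); to C = (-80, -45, -0.19).
Solve a·Δx + b·Δy = Δz: det = (-220)·(-45) − (-80)·150 = 21900.
∂z/∂x = [(+0.96)·(-45) − (-0.19)·150] / 21900 = -0.0006712
∂z/∂y = [(-220)·(-0.19) − (-80)·(+0.96)] / 21900 = +0.005416
Steepest decrease is along −∇f = (+0.0006712 E, -0.005416 N) → south.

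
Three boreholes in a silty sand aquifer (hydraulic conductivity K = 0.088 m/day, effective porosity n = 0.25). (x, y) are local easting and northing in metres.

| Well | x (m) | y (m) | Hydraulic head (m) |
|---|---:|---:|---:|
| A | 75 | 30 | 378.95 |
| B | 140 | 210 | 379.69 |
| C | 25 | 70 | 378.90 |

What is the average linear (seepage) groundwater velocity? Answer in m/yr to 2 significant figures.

0.57 m/yr

With h = a·x + b·y + c and A as origin, the differences give:
  65·a + 180·b = +0.74
  (-50)·a + 40·b = -0.05
Eliminate b (×40 and ×180, subtract): 11600·a = 38.600 → a = ∂h/∂x = +0.003328
Back-substitute: b = ∂h/∂y = +0.002909.
|∇h| = √(0.003328² + 0.002909²) = 0.00442
Seepage velocity v = K·i/n = 0.088 × 0.00442 / 0.25 = 0.001556 m/day = 0.5683 m/yr.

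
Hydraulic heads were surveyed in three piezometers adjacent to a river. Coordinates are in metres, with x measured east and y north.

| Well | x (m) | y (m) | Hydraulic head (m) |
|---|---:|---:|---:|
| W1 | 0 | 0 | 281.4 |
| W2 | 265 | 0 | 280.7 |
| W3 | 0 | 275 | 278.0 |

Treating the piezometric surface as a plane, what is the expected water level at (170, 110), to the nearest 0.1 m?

∂h/∂x = (280.7 − 281.4) / (265 − 0) = -0.002642
∂h/∂y = (278.0 − 281.4) / (275 − 0) = -0.01236
h(170, 110) = 281.4 + (-0.002642)·(170) + (-0.01236)·(110) = 281.4 -0.449 -1.360 = 279.591 m.

279.6 m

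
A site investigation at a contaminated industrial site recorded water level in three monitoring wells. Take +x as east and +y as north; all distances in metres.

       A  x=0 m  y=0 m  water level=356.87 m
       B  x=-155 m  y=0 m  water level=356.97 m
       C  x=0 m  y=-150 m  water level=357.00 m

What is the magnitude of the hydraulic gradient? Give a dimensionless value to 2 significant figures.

∂h/∂x = (356.97 − 356.87) / (-155 − 0) = -0.0006452
∂h/∂y = (357.00 − 356.87) / (-150 − 0) = -0.0008667
|∇h| = √(-0.0006452² + -0.0008667²) = 0.00108

0.0011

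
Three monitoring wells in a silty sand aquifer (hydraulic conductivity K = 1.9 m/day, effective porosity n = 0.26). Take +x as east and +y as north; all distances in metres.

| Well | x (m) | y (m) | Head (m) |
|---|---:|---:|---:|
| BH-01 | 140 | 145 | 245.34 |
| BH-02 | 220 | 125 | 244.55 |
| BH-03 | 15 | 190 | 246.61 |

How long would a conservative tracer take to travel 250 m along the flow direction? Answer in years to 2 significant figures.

9.8 years

With h = a·x + b·y + c and BH-01 as origin, the differences give:
  80·a + (-20)·b = -0.79
  (-125)·a + 45·b = +1.27
Eliminate b (×45 and ×(-20), subtract): 1100·a = -10.150 → a = ∂h/∂x = -0.009227
Back-substitute: b = ∂h/∂y = +0.002591.
|∇h| = √(-0.009227² + 0.002591²) = 0.009584
Seepage velocity v = K·i/n = 1.9 × 0.009584 / 0.26 = 0.07004 m/day.
t = 250 / 0.07004 = 3569 days = 9.77 years.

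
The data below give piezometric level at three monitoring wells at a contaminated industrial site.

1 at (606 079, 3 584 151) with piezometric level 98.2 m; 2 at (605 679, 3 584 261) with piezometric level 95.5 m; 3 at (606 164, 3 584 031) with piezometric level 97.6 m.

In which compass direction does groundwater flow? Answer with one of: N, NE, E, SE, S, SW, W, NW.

SW

With h = a·x + b·y + c and 1 as origin, the differences give:
  (-400)·a + 110·b = -2.7
  85·a + (-120)·b = -0.6
Eliminate b (×(-120) and ×110, subtract): 38650·a = 390.00 → a = ∂h/∂x = +0.01009
Back-substitute: b = ∂h/∂y = +0.01215.
Flow = −∇h = (-0.01009 east, -0.01215 north), which points southwest.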